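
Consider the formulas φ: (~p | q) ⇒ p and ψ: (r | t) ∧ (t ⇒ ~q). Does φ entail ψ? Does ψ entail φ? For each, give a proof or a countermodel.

(⇒) fails and (⇐) fails.

(⟹) This fails. Under r = F, p = T, q = F, t = F, the left side is true but the right side is false.

(⟸) This fails. Under r = T, p = F, q = F, t = F, the left side is false but the right side is true.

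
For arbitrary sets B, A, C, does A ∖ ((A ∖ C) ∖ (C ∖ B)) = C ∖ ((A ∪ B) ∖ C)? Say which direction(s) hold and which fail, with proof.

Forward inclusion. Let x ∈ A ∖ ((A ∖ C) ∖ (C ∖ B)). Then either x ∈ A ∩ C and x ∉ B; or x ∈ B ∩ A ∩ C. In each case x ∈ C ∖ ((A ∪ B) ∖ C), so A ∖ ((A ∖ C) ∖ (C ∖ B)) ⊆ C ∖ ((A ∪ B) ∖ C).

Reverse inclusion. This inclusion fails. Take B = ∅, A = ∅, C = {1}; then 1 ∈ C ∖ ((A ∪ B) ∖ C) but 1 ∉ A ∖ ((A ∖ C) ∖ (C ∖ B)).

(⊆) holds; (⊇) fails.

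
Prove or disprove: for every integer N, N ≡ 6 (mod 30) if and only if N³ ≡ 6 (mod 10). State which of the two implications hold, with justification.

Only the forward implication holds.

(⇒) Suppose N ≡ 6 (mod 30). Then N³ ≡ 6³ = 216 (mod 30), and since 10 ∣ 30, also N³ ≡ 6 (mod 10).

(⇐) This fails: take N = 16. Then 16³ = 4096 ≡ 6 (mod 10), yet 16 ≡ 16 (mod 30), not 6.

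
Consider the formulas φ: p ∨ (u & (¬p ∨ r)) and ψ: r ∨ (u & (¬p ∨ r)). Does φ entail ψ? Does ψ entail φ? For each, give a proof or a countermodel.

Neither direction holds.

(⇒) This fails. Under p = T, r = F, u = F, the left side is true but the right side is false.

(⇐) This fails. Under p = F, r = T, u = F, the left side is false but the right side is true.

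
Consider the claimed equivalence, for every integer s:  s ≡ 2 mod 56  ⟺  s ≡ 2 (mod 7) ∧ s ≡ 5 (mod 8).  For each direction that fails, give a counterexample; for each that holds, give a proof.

Neither direction holds.

Forward direction. This fails: s = 2 gives 2 ≡ 2 (mod 56) but 2 ≡ 2 (mod 8), so the conjunction on the right does not hold.

Converse. This fails: s = 37 satisfies both congruences on the right (37 ≡ 2 mod 7 and 37 ≡ 5 mod 8) yet 37 ≡ 37 (mod 56), not 2.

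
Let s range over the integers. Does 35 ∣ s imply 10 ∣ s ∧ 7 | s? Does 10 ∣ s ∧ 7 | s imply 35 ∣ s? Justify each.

(⇐) Suppose 10 ∣ s and 7 ∣ s. Any common multiple of 10 and 7 is a multiple of their lcm; here gcd(10, 7) = 1, so lcm(10, 7) = 10·7 = 70, so 70 ∣ s. Since 35 ∣ 70, it follows that 35 ∣ s.

(⇒) This fails: take s = 35. Certainly 35 ∣ 35, but 10 ∤ 35.

(⇒) fails; (⇐) holds.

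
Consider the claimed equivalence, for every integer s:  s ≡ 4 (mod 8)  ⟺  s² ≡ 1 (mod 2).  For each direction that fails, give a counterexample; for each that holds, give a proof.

Neither direction holds.

[⇒] This fails: take s = 4. Then 4 ≡ 4 (mod 8), but 4² = 16 ≡ 0 (mod 2), not 1.

[⇐] This fails: take s = 1. Then 1² = 1 ≡ 1 (mod 2), yet 1 ≡ 1 (mod 8), not 4.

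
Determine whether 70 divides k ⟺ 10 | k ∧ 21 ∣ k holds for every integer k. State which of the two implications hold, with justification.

(⇒) fails; (⇐) holds.

(⟹) This fails: take k = 70. Certainly 70 ∣ 70, but 21 ∤ 70.

(⟸) Suppose 10 ∣ k and 21 ∣ k. Any common multiple of 10 and 21 is a multiple of their lcm; here gcd(10, 21) = 1, so lcm(10, 21) = 10·21 = 210, so 210 ∣ k. Since 70 ∣ 210, it follows that 70 ∣ k.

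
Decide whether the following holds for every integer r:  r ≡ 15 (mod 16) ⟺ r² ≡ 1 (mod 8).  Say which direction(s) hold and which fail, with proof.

Forward direction. Suppose r ≡ 15 (mod 16). Then r² ≡ 15² = 225 (mod 16), and since 8 ∣ 16, also r² ≡ 1 (mod 8).

Converse. This fails: take r = 1. Then 1² = 1 ≡ 1 (mod 8), yet 1 ≡ 1 (mod 16), not 15.

(⇒) holds; (⇐) fails.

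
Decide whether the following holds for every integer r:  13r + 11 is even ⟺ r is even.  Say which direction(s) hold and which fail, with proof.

Forward direction. This fails: r = 5 gives 13r + 11 = 76, which is even, but 5 is odd, not even.

Converse. This also fails: r = 4 is even, but 13r + 11 = 63 is odd, not even.

Neither direction holds.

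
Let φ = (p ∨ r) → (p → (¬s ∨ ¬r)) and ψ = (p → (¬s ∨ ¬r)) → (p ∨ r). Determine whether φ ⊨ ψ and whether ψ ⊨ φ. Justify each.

Neither direction holds.

(⟹) This fails. Under r = F, s = F, p = F, the left side is true but the right side is false.

(⟸) This fails. Under r = T, s = T, p = T, the left side is false but the right side is true.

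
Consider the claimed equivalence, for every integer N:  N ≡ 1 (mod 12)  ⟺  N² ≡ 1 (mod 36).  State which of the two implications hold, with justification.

(⇒) fails and (⇐) fails.

(→) This fails: take N = 13. Then 13 ≡ 1 (mod 12), but 13² = 169 ≡ 25 (mod 36), not 1.

(←) This fails: take N = 17. Then 17² = 289 ≡ 1 (mod 36), yet 17 ≡ 5 (mod 12), not 1.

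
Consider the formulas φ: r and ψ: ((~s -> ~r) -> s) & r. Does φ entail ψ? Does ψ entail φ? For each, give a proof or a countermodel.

(⟹) Assume the antecedent. If s is true, the antecedent forces (s = T, r = T), and ((~s -> ~r) -> s) & r holds there. If s is false, the antecedent forces (s = F, r = T), and ((~s -> ~r) -> s) & r holds there. Either way ((~s -> ~r) -> s) & r holds.

(⟸) Assume the antecedent. If s is true, the antecedent forces (s = T, r = T), and r holds there. If s is false, the antecedent forces (s = F, r = T), and r holds there. Either way r holds.

Both implications hold.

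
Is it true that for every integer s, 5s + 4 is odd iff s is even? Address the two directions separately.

(⟹) This fails: s = 7 gives 5s + 4 = 39, which is odd, but 7 is odd, not even.

(⟸) This also fails: s = 6 is even, but 5s + 4 = 34 is even, not odd.

Neither implication holds.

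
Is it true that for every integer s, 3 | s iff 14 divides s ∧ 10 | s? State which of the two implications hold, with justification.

[⇒] This fails: take s = 3. Certainly 3 ∣ 3, but 14 ∤ 3.

[⇐] This fails: take s = 70. Both 14 ∣ 70 and 10 ∣ 70, yet 70 is not a multiple of 3 (since 70 = 23·3 + 1), so 3 ∤ 70.

Neither direction holds.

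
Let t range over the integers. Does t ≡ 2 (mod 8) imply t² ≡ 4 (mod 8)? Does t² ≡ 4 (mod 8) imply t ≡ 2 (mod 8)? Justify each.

The forward direction holds; the converse fails.

Converse. This fails: take t = 6. Then 6² = 36 ≡ 4 (mod 8), yet 6 ≡ 6 (mod 8), not 2.

Forward direction. Suppose t ≡ 2 (mod 8). Write t = 8j + 2. Then (8j + 2)² = 64j² + 32j + 4 = 8(8j² + 4j) + 4, so t² ≡ 4 (mod 8).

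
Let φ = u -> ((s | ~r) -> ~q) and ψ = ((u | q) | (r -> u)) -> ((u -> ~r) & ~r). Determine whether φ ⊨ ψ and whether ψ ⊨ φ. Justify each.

Neither direction holds.

(⇒) This fails. Under r = T, s = F, q = T, u = F, the left side is true but the right side is false.

(⇐) This fails. Under r = F, s = F, q = T, u = T, the left side is false but the right side is true.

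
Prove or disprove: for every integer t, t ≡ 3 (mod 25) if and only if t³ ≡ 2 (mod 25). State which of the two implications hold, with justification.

[⇒] Suppose t ≡ 3 (mod 25). Write t = 25j + 3. Then (25j + 3)³ = 15625j³ + 5625j² + 675j + 27 = 25(625j³ + 225j² + 27j + 1) + 2, so t³ ≡ 2 (mod 25).

[⇐] Conversely, suppose t³ ≡ 2 (mod 25). The only residue r in {0, …, 24} with r³ ≡ 2 (mod 25) is r = 3, so t ≡ 3 (mod 25).

Equivalent; both directions hold.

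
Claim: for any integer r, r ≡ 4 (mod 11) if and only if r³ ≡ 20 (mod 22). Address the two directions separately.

(⇐) The residues r modulo 22 with r³ ≡ 20 (mod 22) are exactly {4}, and each is ≡ 4 (mod 11).

(⇒) This fails: take r = 15. Then 15 ≡ 4 (mod 11), but 15³ = 3375 ≡ 9 (mod 22), not 20.

Only the reverse direction holds.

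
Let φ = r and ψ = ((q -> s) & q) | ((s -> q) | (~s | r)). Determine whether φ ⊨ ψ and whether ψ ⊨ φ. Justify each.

Not equivalent: only (⇒) holds.

[⇐] This fails. Under r = F, s = F, q = F, the left side is false but the right side is true.

[⇒] Assume the antecedent. If r is true, the consequent reduces to true regardless of the other variables. If r is false, the antecedent cannot hold. Either way the consequent holds.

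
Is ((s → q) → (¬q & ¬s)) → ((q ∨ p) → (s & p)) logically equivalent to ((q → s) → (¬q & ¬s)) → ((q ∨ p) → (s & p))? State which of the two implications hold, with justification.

Only the reverse direction holds.

(⇒) This fails. Under q = T, p = F, s = F, the left side is true but the right side is false.

(⇐) Assume the antecedent. If p is true, the antecedent forces (q = F, p = T, s = T) or (q = T, p = T, s = T), and the consequent holds there. If p is false, the consequent reduces to true regardless of the other variables. Either way the consequent holds.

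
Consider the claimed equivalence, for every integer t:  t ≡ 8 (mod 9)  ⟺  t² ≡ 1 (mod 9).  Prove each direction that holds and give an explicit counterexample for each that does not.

The forward direction holds; the converse fails.

Forward direction. Suppose t ≡ 8 (mod 9). Write t = 9j + 8. Then (9j + 8)² = 81j² + 144j + 64 = 9(9j² + 16j + 7) + 1, so t² ≡ 1 (mod 9).

Converse. This fails: take t = 1. Then 1² = 1 ≡ 1 (mod 9), yet 1 ≡ 1 (mod 9), not 8.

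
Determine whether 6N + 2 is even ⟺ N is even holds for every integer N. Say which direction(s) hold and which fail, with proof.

Only the reverse direction holds.

[⇒] This fails: take N = 1. Then 6N + 2 = 8, which is even, yet N = 1 is odd, not even.

[⇐] Suppose N is even. Since 6 is even, 6N is even for every N, so 6N + 2 has the same parity as 2, which is even. Hence 6N + 2 is even.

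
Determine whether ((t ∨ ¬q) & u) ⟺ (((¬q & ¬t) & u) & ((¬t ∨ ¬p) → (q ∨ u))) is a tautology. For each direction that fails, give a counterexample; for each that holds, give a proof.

(⟸) Assume the antecedent. If t is true, the antecedent cannot hold. If t is false, the antecedent forces (t = F, p = F, u = T, q = F) or (t = F, p = T, u = T, q = F), and (t ∨ ¬q) & u holds there. Either way (t ∨ ¬q) & u holds.

(⟹) This fails. Under t = T, p = F, u = T, q = F, the left side is true but the right side is false.

Only the reverse direction holds.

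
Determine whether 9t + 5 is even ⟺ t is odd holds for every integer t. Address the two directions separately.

(→) Suppose 9t + 5 is even. Since 9 is odd, 9t and t have the same parity, so 9t + 5 ≡ t + 5 (mod 2). As 5 is odd, 9t + 5 is even exactly when t is odd. Thus t is odd.

(←) Conversely, suppose t is odd; write t = 2j + 1. Then 9t + 5 = 9·(2j + 1) + 5 = 2·9j + 14, which is even.

Both directions hold.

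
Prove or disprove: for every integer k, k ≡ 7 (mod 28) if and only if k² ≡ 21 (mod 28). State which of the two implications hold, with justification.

(⇒) holds; (⇐) fails.

(⟹) Suppose k ≡ 7 (mod 28). Write k = 28j + 7. Then (28j + 7)² = 784j² + 392j + 49 = 28(28j² + 14j + 1) + 21, so k² ≡ 21 (mod 28).

(⟸) This fails: take k = 21. Then 21² = 441 ≡ 21 (mod 28), yet 21 ≡ 21 (mod 28), not 7.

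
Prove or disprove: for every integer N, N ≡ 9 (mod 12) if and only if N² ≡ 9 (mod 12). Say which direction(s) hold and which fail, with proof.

[⇒] Suppose N ≡ 9 (mod 12). Write N = 12j + 9. Then (12j + 9)² = 144j² + 216j + 81 = 12(12j² + 18j + 6) + 9, so N² ≡ 9 (mod 12).

[⇐] This fails: take N = 3. Then 3² = 9 ≡ 9 (mod 12), yet 3 ≡ 3 (mod 12), not 9.

(⇒) holds; (⇐) fails.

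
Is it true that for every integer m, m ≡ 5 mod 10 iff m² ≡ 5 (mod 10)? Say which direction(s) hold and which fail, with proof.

Both directions hold; the statement is true.

(⇒) Suppose m ≡ 5 mod 10. Write m = 10j + 5. Then (10j + 5)² = 100j² + 100j + 25 = 10(10j² + 10j + 2) + 5, so m² ≡ 5 (mod 10).

(⇐) For the converse, argue contrapositively. If m ≢ 5 (mod 10), then m is congruent to one of 0, 1, 2, 3, 4, 6, 7, 8, 9 modulo 10, and these give m² ≡ 0, 1, 4, 9, 6, 6, 9, 4, 1 respectively — never 5.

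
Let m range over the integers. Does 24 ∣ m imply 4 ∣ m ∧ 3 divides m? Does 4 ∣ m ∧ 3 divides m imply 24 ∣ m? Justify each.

(⇒) If 24 ∣ m, write m = 24q. Since 24 = 6·4, m = 4·(6q), so 4 ∣ m; and since 24 = 8·3, m = 3·(8q), so 3 ∣ m.

(⇐) This fails: take m = 12. Both 4 ∣ 12 and 3 ∣ 12, yet 12 is not a multiple of 24 (since 12 = 0·24 + 12), so 24 ∤ 12.

Only the forward direction holds.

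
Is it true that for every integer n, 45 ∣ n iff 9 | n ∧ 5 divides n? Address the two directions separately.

Both implications hold.

(⇒) If 45 ∣ n, write n = 45q. Since 45 = 5·9, n = 9·(5q), so 9 ∣ n; and since 45 = 9·5, n = 5·(9q), so 5 ∣ n.

(⇐) Suppose 9 ∣ n and 5 ∣ n. Any common multiple of 9 and 5 is a multiple of their lcm; here gcd(9, 5) = 1, so lcm(9, 5) = 9·5 = 45, so 45 ∣ n.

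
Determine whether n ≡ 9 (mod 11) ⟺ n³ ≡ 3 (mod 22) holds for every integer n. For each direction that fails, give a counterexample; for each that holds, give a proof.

The forward direction fails; the converse holds.

(←) The residues r modulo 22 with r³ ≡ 3 (mod 22) are exactly {9}, and each is ≡ 9 (mod 11).

(→) This fails: take n = 20. Then 20 ≡ 9 (mod 11), but 20³ = 8000 ≡ 14 (mod 22), not 3.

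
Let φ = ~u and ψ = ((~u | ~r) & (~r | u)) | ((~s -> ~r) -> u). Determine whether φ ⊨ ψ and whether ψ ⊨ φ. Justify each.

Forward direction. This fails. Under u = F, r = T, s = T, the left side is true but the right side is false.

Converse. This fails. Under u = T, r = F, s = F, the left side is false but the right side is true.

Neither implication holds.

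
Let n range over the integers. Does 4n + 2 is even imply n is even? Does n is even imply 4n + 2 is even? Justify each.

The forward direction fails; the converse holds.

Forward direction. This fails: take n = 5. Then 4n + 2 = 22, which is even, yet n = 5 is odd, not even.

Converse. Suppose n is even. Since 4 is even, 4n is even for every n, so 4n + 2 has the same parity as 2, which is even. Hence 4n + 2 is even.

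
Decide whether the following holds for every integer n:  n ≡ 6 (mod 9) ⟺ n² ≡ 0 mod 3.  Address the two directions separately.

(⇐) This fails: take n = 0. Then 0² = 0 ≡ 0 (mod 3), yet 0 ≡ 0 (mod 9), not 6.

(⇒) Suppose n ≡ 6 (mod 9). Then n² ≡ 6² = 36 (mod 9), and since 3 ∣ 9, also n² ≡ 0 (mod 3).

The forward direction holds; the converse fails.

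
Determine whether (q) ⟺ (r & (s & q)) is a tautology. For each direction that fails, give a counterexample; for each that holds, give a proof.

(⟹) This fails. Under r = F, q = T, s = F, the left side is true but the right side is false.

(⟸) Assume the antecedent. If r is true, the antecedent forces (r = T, q = T, s = T), and q holds there. If r is false, the antecedent cannot hold. Either way q holds.

The forward direction fails; the converse holds.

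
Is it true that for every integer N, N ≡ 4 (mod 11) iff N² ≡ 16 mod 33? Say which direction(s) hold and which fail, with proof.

(⇒) fails and (⇐) fails.

(⇒) This fails: take N = 15. Then 15 ≡ 4 (mod 11), but 15² = 225 ≡ 27 (mod 33), not 16.

(⇐) This fails: take N = 7. Then 7² = 49 ≡ 16 (mod 33), yet 7 ≡ 7 (mod 11), not 4.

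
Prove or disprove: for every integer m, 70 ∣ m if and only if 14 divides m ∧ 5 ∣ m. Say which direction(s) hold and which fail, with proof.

(→) If 70 ∣ m, write m = 70q. Since 70 = 5·14, m = 14·(5q), so 14 ∣ m; and since 70 = 14·5, m = 5·(14q), so 5 ∣ m.

(←) Suppose 14 ∣ m and 5 ∣ m. Any common multiple of 14 and 5 is a multiple of their lcm; here gcd(14, 5) = 1, so lcm(14, 5) = 14·5 = 70, so 70 ∣ m.

Both directions hold.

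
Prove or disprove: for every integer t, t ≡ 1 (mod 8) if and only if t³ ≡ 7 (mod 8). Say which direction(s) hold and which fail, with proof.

(→) This fails: take t = 1. Then 1 ≡ 1 (mod 8), but 1³ = 1 ≡ 1 (mod 8), not 7.

(←) This fails: take t = 7. Then 7³ = 343 ≡ 7 (mod 8), yet 7 ≡ 7 (mod 8), not 1.

Neither implication holds.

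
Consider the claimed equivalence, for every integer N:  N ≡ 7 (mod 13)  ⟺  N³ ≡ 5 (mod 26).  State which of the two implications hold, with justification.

[⇒] This fails: take N = 20. Then 20 ≡ 7 (mod 13), but 20³ = 8000 ≡ 18 (mod 26), not 5.

[⇐] This fails: take N = 11. Then 11³ = 1331 ≡ 5 (mod 26), yet 11 ≡ 11 (mod 13), not 7.

(⇒) fails and (⇐) fails.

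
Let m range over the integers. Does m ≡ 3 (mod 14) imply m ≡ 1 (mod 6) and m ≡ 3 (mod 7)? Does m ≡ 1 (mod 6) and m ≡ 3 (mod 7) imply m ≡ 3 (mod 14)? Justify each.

(⇒) fails; (⇐) holds.

(⇒) This fails: m = 17 gives 17 ≡ 3 (mod 14) but 17 ≡ 5 (mod 6), so the conjunction on the right does not hold.

(⇐) Conversely, if m ≡ 1 (mod 6) and m ≡ 3 (mod 7), then by the Chinese remainder theorem m ≡ 31 (mod 42). Since 31 ≡ 3 (mod 14) and 14 ∣ 42, we get m ≡ 3 (mod 14).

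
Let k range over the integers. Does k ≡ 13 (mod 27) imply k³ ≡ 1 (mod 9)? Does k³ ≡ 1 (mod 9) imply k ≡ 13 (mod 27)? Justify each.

(⇒) holds; (⇐) fails.

Forward direction. Suppose k ≡ 13 (mod 27). Then k³ ≡ 13³ = 2197 (mod 27), and since 9 ∣ 27, also k³ ≡ 1 (mod 9).

Converse. This fails: take k = 1. Then 1³ = 1 ≡ 1 (mod 9), yet 1 ≡ 1 (mod 27), not 13.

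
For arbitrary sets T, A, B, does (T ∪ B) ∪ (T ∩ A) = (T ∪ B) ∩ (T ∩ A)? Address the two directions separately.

The sets are not equal: only the reverse inclusion holds.

(⊆) This inclusion fails. Take T = {1}, A = ∅, B = ∅; then 1 ∈ (T ∪ B) ∪ (T ∩ A) but 1 ∉ (T ∪ B) ∩ (T ∩ A).

(⊇) Let x ∈ (T ∪ B) ∩ (T ∩ A). Then either x ∈ T ∩ A and x ∉ B; or x ∈ T ∩ A ∩ B. In each case x ∈ (T ∪ B) ∪ (T ∩ A), so (T ∪ B) ∩ (T ∩ A) ⊆ (T ∪ B) ∪ (T ∩ A).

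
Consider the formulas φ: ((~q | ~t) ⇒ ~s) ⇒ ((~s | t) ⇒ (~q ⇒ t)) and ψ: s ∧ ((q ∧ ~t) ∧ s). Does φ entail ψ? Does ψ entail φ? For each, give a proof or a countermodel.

The forward direction fails; the converse holds.

(⟸) Assume the antecedent. If t is true, the antecedent cannot hold. If t is false, the antecedent forces (t = F, q = T, s = T), and the consequent holds there. Either way the consequent holds.

(⟹) This fails. Under t = T, q = F, s = F, the left side is true but the right side is false.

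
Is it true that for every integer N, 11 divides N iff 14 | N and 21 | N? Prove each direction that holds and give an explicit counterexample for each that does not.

(⇒) This fails: take N = 11. Certainly 11 ∣ 11, but 14 ∤ 11.

(⇐) This fails: take N = 42. Both 14 ∣ 42 and 21 ∣ 42, yet 42 is not a multiple of 11 (since 42 = 3·11 + 9), so 11 ∤ 42.

(⇒) fails and (⇐) fails.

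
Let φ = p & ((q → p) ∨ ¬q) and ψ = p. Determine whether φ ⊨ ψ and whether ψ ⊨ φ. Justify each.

Forward direction. Assume the antecedent. If p is true, p reduces to true regardless of the other variables. If p is false, the antecedent cannot hold. Either way p holds.

Converse. Assume the antecedent. If p is true, p & ((q → p) ∨ ¬q) reduces to true regardless of the other variables. If p is false, the antecedent cannot hold. Either way p & ((q → p) ∨ ¬q) holds.

Both directions hold.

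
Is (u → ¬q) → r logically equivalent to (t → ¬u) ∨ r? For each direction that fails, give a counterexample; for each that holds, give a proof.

(⇒) This fails. Under u = T, t = T, q = T, r = F, the left side is true but the right side is false.

(⇐) This fails. Under u = F, t = F, q = F, r = F, the left side is false but the right side is true.

Neither implication holds.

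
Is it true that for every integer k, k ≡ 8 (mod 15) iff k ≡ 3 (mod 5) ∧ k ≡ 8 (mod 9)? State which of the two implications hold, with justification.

Not equivalent: only (⇐) holds.

[⇒] This fails: k = 38 gives 38 ≡ 8 (mod 15) but 38 ≡ 2 (mod 9), so the conjunction on the right does not hold.

[⇐] Conversely, if k ≡ 3 (mod 5) and k ≡ 8 (mod 9), then by the Chinese remainder theorem k ≡ 8 (mod 45). Since 8 ≡ 8 (mod 15) and 15 ∣ 45, we get k ≡ 8 (mod 15).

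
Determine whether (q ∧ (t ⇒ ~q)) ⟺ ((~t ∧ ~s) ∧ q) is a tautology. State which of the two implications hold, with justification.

Only the reverse direction holds.

(⇒) This fails. Under t = F, s = T, q = T, the left side is true but the right side is false.

(⇐) Assume the antecedent. If t is true, the antecedent cannot hold. If t is false, the antecedent forces (t = F, s = F, q = T), and q ∧ (t ⇒ ~q) holds there. Either way q ∧ (t ⇒ ~q) holds.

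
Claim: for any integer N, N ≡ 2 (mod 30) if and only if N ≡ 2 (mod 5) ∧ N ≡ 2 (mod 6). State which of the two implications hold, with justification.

The biconditional holds.

(⟹) Suppose N ≡ 2 (mod 30); write N = 30j + 2. Since 5 ∣ 30, reducing mod 5 gives N ≡ 2 (mod 5); since 6 ∣ 30, reducing mod 6 gives N ≡ 2 (mod 6).

(⟸) Conversely, if N ≡ 2 (mod 5) and N ≡ 2 (mod 6), then by the Chinese remainder theorem N ≡ 2 (mod 30). This is exactly N ≡ 2 (mod 30).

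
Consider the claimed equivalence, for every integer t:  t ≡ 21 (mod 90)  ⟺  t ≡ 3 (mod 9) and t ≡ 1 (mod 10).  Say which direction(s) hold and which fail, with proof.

Both implications hold.

[⇐] If t ≡ 3 (mod 9) and t ≡ 1 (mod 10), then by the Chinese remainder theorem t ≡ 21 (mod 90). This is exactly t ≡ 21 (mod 90).

[⇒] Suppose t ≡ 21 (mod 90); write t = 90j + 21. Since 9 ∣ 90, reducing mod 9 gives t ≡ 21 ≡ 3 (mod 9); since 10 ∣ 90, reducing mod 10 gives t ≡ 21 ≡ 1 (mod 10).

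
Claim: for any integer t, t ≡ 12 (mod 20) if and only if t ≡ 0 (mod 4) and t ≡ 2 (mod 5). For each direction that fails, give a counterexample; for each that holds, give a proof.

(←) If t ≡ 0 (mod 4) and t ≡ 2 (mod 5), then by the Chinese remainder theorem t ≡ 12 (mod 20). This is exactly t ≡ 12 (mod 20).

(→) Suppose t ≡ 12 (mod 20); write t = 20j + 12. Since 4 ∣ 20, reducing mod 4 gives t ≡ 12 ≡ 0 (mod 4); since 5 ∣ 20, reducing mod 5 gives t ≡ 12 ≡ 2 (mod 5).

Both implications hold.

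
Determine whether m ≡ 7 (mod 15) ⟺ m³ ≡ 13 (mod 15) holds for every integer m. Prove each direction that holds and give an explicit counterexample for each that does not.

The biconditional holds.

(⇒) Suppose m ≡ 7 (mod 15). Write m = 15j + 7. Then (15j + 7)³ = 3375j³ + 4725j² + 2205j + 343 = 15(225j³ + 315j² + 147j + 22) + 13, so m³ ≡ 13 (mod 15).

(⇐) Conversely, suppose m³ ≡ 13 (mod 15). The only residue r in {0, …, 14} with r³ ≡ 13 (mod 15) is r = 7, so m ≡ 7 (mod 15).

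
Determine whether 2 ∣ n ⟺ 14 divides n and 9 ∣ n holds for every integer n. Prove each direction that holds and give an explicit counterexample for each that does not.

Only the reverse direction holds.

[⇐] Suppose 14 ∣ n and 9 ∣ n. Any common multiple of 14 and 9 is a multiple of their lcm; here gcd(14, 9) = 1, so lcm(14, 9) = 14·9 = 126, so 126 ∣ n. Since 2 ∣ 126, it follows that 2 ∣ n.

[⇒] This fails: take n = 2. Certainly 2 ∣ 2, but 14 ∤ 2.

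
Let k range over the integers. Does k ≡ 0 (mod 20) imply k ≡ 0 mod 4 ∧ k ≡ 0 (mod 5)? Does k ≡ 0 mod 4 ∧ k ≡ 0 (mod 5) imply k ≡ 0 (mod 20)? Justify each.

Both directions hold.

[⇒] Suppose k ≡ 0 (mod 20); write k = 20j + 0. Since 4 ∣ 20, reducing mod 4 gives k ≡ 0 (mod 4); since 5 ∣ 20, reducing mod 5 gives k ≡ 0 (mod 5).

[⇐] Conversely, if k ≡ 0 (mod 4) and k ≡ 0 (mod 5), then by the Chinese remainder theorem k ≡ 0 (mod 20). This is exactly k ≡ 0 (mod 20).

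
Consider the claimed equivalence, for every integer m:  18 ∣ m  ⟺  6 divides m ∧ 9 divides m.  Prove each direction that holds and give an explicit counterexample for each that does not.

Both directions hold; the statement is true.

(←) Suppose 6 ∣ m and 9 ∣ m. Any common multiple of 6 and 9 is a multiple of their lcm; here lcm(6, 9) = 6·9/gcd(6, 9) = 54/3 = 18, so 18 ∣ m.

(→) If 18 ∣ m, write m = 18q. Since 18 = 3·6, m = 6·(3q), so 6 ∣ m; and since 18 = 2·9, m = 9·(2q), so 9 ∣ m.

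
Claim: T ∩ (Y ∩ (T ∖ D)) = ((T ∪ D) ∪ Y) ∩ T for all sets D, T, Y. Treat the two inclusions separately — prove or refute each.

The sets are not equal: only the forward inclusion holds.

Forward inclusion. Let x ∈ T ∩ (Y ∩ (T ∖ D)). Then x ∈ T ∩ Y and x ∉ D, from which x ∈ ((T ∪ D) ∪ Y) ∩ T.

Reverse inclusion. This inclusion fails. Take D = ∅, T = {1}, Y = ∅; then 1 ∈ ((T ∪ D) ∪ Y) ∩ T but 1 ∉ T ∩ (Y ∩ (T ∖ D)).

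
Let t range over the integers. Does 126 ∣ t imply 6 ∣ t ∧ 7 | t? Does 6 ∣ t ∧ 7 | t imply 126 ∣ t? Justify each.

The forward direction holds; the converse fails.

(→) If 126 ∣ t, write t = 126q. Since 126 = 21·6, t = 6·(21q), so 6 ∣ t; and since 126 = 18·7, t = 7·(18q), so 7 ∣ t.

(←) This fails: take t = 42. Both 6 ∣ 42 and 7 ∣ 42, yet 42 is not a multiple of 126 (since 42 = 0·126 + 42), so 126 ∤ 42.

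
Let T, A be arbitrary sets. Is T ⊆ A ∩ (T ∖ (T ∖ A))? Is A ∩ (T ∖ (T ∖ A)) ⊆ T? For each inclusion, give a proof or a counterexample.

(⟹) This inclusion fails. Take T = {1}, A = ∅; then 1 ∈ T but 1 ∉ A ∩ (T ∖ (T ∖ A)).

(⟸) Let x ∈ A ∩ (T ∖ (T ∖ A)). Then x ∈ T ∩ A, from which x ∈ T.

The sets are not equal: only the reverse inclusion holds.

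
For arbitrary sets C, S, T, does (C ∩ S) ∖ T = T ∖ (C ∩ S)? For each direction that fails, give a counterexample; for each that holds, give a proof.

Forward inclusion. This inclusion fails. Take C = {1}, S = {1}, T = ∅; then 1 ∈ (C ∩ S) ∖ T but 1 ∉ T ∖ (C ∩ S).

Reverse inclusion. This inclusion fails. Take C = ∅, S = ∅, T = {1}; then 1 ∈ T ∖ (C ∩ S) but 1 ∉ (C ∩ S) ∖ T.

(⊆) fails and (⊇) fails.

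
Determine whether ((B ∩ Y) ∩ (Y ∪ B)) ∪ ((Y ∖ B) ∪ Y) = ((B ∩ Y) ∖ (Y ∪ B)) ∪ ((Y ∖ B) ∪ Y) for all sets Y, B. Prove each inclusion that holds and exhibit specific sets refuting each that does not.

Both inclusions hold.

(⊆) Let x ∈ ((B ∩ Y) ∩ (Y ∪ B)) ∪ ((Y ∖ B) ∪ Y). Then either x ∈ Y and x ∉ B; or x ∈ Y ∩ B. In each case x ∈ ((B ∩ Y) ∖ (Y ∪ B)) ∪ ((Y ∖ B) ∪ Y), so ((B ∩ Y) ∩ (Y ∪ B)) ∪ ((Y ∖ B) ∪ Y) ⊆ ((B ∩ Y) ∖ (Y ∪ B)) ∪ ((Y ∖ B) ∪ Y).

(⊇) Let x ∈ ((B ∩ Y) ∖ (Y ∪ B)) ∪ ((Y ∖ B) ∪ Y). Then either x ∈ Y and x ∉ B; or x ∈ Y ∩ B. In each case x ∈ ((B ∩ Y) ∩ (Y ∪ B)) ∪ ((Y ∖ B) ∪ Y), so ((B ∩ Y) ∖ (Y ∪ B)) ∪ ((Y ∖ B) ∪ Y) ⊆ ((B ∩ Y) ∩ (Y ∪ B)) ∪ ((Y ∖ B) ∪ Y).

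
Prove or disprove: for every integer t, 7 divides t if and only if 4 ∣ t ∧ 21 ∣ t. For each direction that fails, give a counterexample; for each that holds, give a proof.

The forward direction fails; the converse holds.

(←) Suppose 4 ∣ t and 21 ∣ t. Any common multiple of 4 and 21 is a multiple of their lcm; here gcd(4, 21) = 1, so lcm(4, 21) = 4·21 = 84, so 84 ∣ t. Since 7 ∣ 84, it follows that 7 ∣ t.

(→) This fails: take t = 7. Certainly 7 ∣ 7, but 4 ∤ 7.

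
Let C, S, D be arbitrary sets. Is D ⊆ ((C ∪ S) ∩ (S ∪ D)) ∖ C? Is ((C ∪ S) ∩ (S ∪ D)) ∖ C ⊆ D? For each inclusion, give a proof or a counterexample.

Both inclusions fail.

Forward inclusion. This inclusion fails. Take C = ∅, S = ∅, D = {1}; then 1 ∈ D but 1 ∉ ((C ∪ S) ∩ (S ∪ D)) ∖ C.

Reverse inclusion. This inclusion fails. Take C = ∅, S = {1}, D = ∅; then 1 ∈ ((C ∪ S) ∩ (S ∪ D)) ∖ C but 1 ∉ D.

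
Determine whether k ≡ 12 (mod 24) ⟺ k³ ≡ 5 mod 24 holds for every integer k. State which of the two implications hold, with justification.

Neither implication holds.

(⟹) This fails: take k = 12. Then 12 ≡ 12 (mod 24), but 12³ = 1728 ≡ 0 (mod 24), not 5.

(⟸) This fails: take k = 5. Then 5³ = 125 ≡ 5 (mod 24), yet 5 ≡ 5 (mod 24), not 12.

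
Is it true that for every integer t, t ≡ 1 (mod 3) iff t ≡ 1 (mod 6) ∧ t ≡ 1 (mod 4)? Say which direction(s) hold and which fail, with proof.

(←) If t ≡ 1 (mod 6) and t ≡ 1 (mod 4), then by the Chinese remainder theorem t ≡ 1 (mod 12). Since 1 ≡ 1 (mod 3) and 3 ∣ 12, we get t ≡ 1 (mod 3).

(→) This fails: t = 10 gives 10 ≡ 1 (mod 3) but 10 ≡ 4 (mod 6), so the conjunction on the right does not hold.

Not equivalent: only (⇐) holds.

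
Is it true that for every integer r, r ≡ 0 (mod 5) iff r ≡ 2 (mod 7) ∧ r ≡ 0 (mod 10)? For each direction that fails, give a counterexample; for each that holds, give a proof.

[⇐] If r ≡ 2 (mod 7) and r ≡ 0 (mod 10), then by the Chinese remainder theorem r ≡ 30 (mod 70). Since 30 ≡ 0 (mod 5) and 5 ∣ 70, we get r ≡ 0 (mod 5).

[⇒] This fails: r = 0 gives 0 ≡ 0 (mod 5) but 0 ≡ 0 (mod 7), so the conjunction on the right does not hold.

Not equivalent: only (⇐) holds.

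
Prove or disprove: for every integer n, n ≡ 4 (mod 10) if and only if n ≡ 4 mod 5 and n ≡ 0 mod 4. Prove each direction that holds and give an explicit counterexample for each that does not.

The forward direction fails; the converse holds.

Forward direction. This fails: n = 14 gives 14 ≡ 4 (mod 10) but 14 ≡ 2 (mod 4), so the conjunction on the right does not hold.

Converse. If n ≡ 4 (mod 5) and n ≡ 0 (mod 4), then by the Chinese remainder theorem n ≡ 4 (mod 20). Since 4 ≡ 4 (mod 10) and 10 ∣ 20, we get n ≡ 4 (mod 10).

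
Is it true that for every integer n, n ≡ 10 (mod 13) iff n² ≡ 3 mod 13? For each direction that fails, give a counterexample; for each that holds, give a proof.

(→) This fails: take n = 10. Then 10 ≡ 10 (mod 13), but 10² = 100 ≡ 9 (mod 13), not 3.

(←) This fails: take n = 4. Then 4² = 16 ≡ 3 (mod 13), yet 4 ≡ 4 (mod 13), not 10.

(⇒) fails and (⇐) fails.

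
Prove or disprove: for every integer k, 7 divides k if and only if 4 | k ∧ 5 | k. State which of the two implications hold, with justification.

[⇒] This fails: take k = 7. Certainly 7 ∣ 7, but 4 ∤ 7.

[⇐] This fails: take k = 20. Both 4 ∣ 20 and 5 ∣ 20, yet 20 is not a multiple of 7 (since 20 = 2·7 + 6), so 7 ∤ 20.

Neither implication holds.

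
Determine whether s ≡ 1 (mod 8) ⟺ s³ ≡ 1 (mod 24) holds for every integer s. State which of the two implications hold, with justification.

(⇒) fails; (⇐) holds.

(⇒) This fails: take s = 9. Then 9 ≡ 1 (mod 8), but 9³ = 729 ≡ 9 (mod 24), not 1.

(⇐) Conversely, the residues r modulo 24 with r³ ≡ 1 (mod 24) are exactly {1}, and each is ≡ 1 (mod 8).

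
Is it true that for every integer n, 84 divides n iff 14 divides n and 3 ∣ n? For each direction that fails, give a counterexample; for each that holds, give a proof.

(⟹) If 84 ∣ n, write n = 84q. Since 84 = 6·14, n = 14·(6q), so 14 ∣ n; and since 84 = 28·3, n = 3·(28q), so 3 ∣ n.

(⟸) This fails: take n = 42. Both 14 ∣ 42 and 3 ∣ 42, yet 42 is not a multiple of 84 (since 42 = 0·84 + 42), so 84 ∤ 42.

Not equivalent: only (⇒) holds.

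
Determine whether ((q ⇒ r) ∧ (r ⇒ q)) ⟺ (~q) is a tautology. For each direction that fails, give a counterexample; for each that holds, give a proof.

Neither direction holds.

(⇒) This fails. Under q = T, r = T, the left side is true but the right side is false.

(⇐) This fails. Under q = F, r = T, the left side is false but the right side is true.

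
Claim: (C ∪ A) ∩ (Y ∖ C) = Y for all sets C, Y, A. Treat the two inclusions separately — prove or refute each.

Forward inclusion. Let x ∈ (C ∪ A) ∩ (Y ∖ C). Then x ∈ Y ∩ A and x ∉ C, from which x ∈ Y.

Reverse inclusion. This inclusion fails. Take C = ∅, Y = {1}, A = ∅; then 1 ∈ Y but 1 ∉ (C ∪ A) ∩ (Y ∖ C).

Only the forward inclusion holds.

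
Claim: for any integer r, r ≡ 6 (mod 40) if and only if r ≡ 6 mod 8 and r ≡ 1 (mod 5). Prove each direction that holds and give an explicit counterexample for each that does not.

(⇒) Suppose r ≡ 6 (mod 40); write r = 40j + 6. Since 8 ∣ 40, reducing mod 8 gives r ≡ 6 (mod 8); since 5 ∣ 40, reducing mod 5 gives r ≡ 6 ≡ 1 (mod 5).

(⇐) Conversely, if r ≡ 6 (mod 8) and r ≡ 1 (mod 5), then by the Chinese remainder theorem r ≡ 6 (mod 40). This is exactly r ≡ 6 (mod 40).

Equivalent; both directions hold.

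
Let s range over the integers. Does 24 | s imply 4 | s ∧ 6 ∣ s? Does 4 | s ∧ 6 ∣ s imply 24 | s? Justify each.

The forward direction holds; the converse fails.

(⇒) If 24 ∣ s, write s = 24q. Since 24 = 6·4, s = 4·(6q), so 4 ∣ s; and since 24 = 4·6, s = 6·(4q), so 6 ∣ s.

(⇐) This fails: take s = 12. Both 4 ∣ 12 and 6 ∣ 12, yet 12 is not a multiple of 24 (since 12 = 0·24 + 12), so 24 ∤ 12.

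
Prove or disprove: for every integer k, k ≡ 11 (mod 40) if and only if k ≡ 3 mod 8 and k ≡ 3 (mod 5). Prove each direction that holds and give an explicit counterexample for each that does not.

(⟹) This fails: k = 11 gives 11 ≡ 11 (mod 40) but 11 ≡ 1 (mod 5), so the conjunction on the right does not hold.

(⟸) This fails: k = 3 satisfies both congruences on the right (3 ≡ 3 mod 8 and 3 ≡ 3 mod 5) yet 3 ≡ 3 (mod 40), not 11.

(⇒) fails and (⇐) fails.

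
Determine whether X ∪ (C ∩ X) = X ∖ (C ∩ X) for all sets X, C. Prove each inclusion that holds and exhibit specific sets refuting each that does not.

(⟸) Let x ∈ X ∖ (C ∩ X). Then x ∈ X and x ∉ C, from which x ∈ X ∪ (C ∩ X).

(⟹) This inclusion fails. Take X = {1}, C = {1}; then 1 ∈ X ∪ (C ∩ X) but 1 ∉ X ∖ (C ∩ X).

The sets are not equal: only the reverse inclusion holds.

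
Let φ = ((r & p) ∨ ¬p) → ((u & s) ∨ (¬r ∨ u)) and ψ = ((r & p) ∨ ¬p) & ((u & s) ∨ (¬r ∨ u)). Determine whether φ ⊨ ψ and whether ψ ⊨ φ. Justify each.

[⇒] This fails. Under r = F, s = F, u = F, p = T, the left side is true but the right side is false.

[⇐] Assume the antecedent. If u is true, the consequent reduces to true regardless of the other variables. If u is false, the antecedent forces (r = F, s = F, u = F, p = F) or (r = F, s = T, u = F, p = F), and the consequent holds there. Either way the consequent holds.

(⇒) fails; (⇐) holds.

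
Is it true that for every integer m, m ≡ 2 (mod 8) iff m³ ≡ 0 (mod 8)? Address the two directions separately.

Not equivalent: only (⇒) holds.

(⟸) This fails: take m = 0. Then 0³ = 0 ≡ 0 (mod 8), yet 0 ≡ 0 (mod 8), not 2.

(⟹) Suppose m ≡ 2 (mod 8). Write m = 8j + 2. Then (8j + 2)³ = 512j³ + 384j² + 96j + 8 = 8(64j³ + 48j² + 12j + 1) + 0, so m³ ≡ 0 (mod 8).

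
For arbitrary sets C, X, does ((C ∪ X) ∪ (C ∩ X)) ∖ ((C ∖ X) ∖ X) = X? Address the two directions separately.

Both inclusions hold.

(⟹) Let x ∈ ((C ∪ X) ∪ (C ∩ X)) ∖ ((C ∖ X) ∖ X). Then either x ∈ X and x ∉ C; or x ∈ C ∩ X. In each case x ∈ X, so ((C ∪ X) ∪ (C ∩ X)) ∖ ((C ∖ X) ∖ X) ⊆ X.

(⟸) Let x ∈ X. Then either x ∈ X and x ∉ C; or x ∈ C ∩ X. In each case x ∈ ((C ∪ X) ∪ (C ∩ X)) ∖ ((C ∖ X) ∖ X), so X ⊆ ((C ∪ X) ∪ (C ∩ X)) ∖ ((C ∖ X) ∖ X).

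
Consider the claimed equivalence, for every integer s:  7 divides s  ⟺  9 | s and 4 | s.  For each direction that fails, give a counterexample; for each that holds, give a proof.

(→) This fails: take s = 7. Certainly 7 ∣ 7, but 9 ∤ 7.

(←) This fails: take s = 36. Both 9 ∣ 36 and 4 ∣ 36, yet 36 is not a multiple of 7 (since 36 = 5·7 + 1), so 7 ∤ 36.

Neither direction holds.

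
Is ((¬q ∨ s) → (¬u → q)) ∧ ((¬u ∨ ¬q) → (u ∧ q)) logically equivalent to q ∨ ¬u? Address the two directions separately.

Only the forward implication holds.

(→) Assume the antecedent. If u is true, the antecedent forces (u = T, s = F, q = T) or (u = T, s = T, q = T), and q ∨ ¬u holds there. If u is false, the antecedent cannot hold. Either way q ∨ ¬u holds.

(←) This fails. Under u = F, s = F, q = F, the left side is false but the right side is true.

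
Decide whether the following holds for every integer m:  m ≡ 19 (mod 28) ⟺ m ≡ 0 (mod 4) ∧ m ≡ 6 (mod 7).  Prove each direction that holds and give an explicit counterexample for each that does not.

Forward direction. This fails: m = 19 gives 19 ≡ 19 (mod 28) but 19 ≡ 3 (mod 4), so the conjunction on the right does not hold.

Converse. This fails: m = 20 satisfies both congruences on the right (20 ≡ 0 mod 4 and 20 ≡ 6 mod 7) yet 20 ≡ 20 (mod 28), not 19.

(⇒) fails and (⇐) fails.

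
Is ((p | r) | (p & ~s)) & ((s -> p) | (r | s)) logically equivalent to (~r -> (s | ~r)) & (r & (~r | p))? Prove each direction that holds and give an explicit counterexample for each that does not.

[⇒] This fails. Under s = F, p = T, r = F, the left side is true but the right side is false.

[⇐] Assume the antecedent. If s is true, the antecedent forces (s = T, p = T, r = T), and the consequent holds there. If s is false, the antecedent forces (s = F, p = T, r = T), and the consequent holds there. Either way the consequent holds.

Only the converse holds.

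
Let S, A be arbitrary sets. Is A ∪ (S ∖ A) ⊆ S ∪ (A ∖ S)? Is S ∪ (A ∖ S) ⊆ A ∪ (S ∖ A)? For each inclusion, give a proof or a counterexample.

Forward inclusion. Let x ∈ A ∪ (S ∖ A). Then either x ∈ S and x ∉ A; or x ∈ A and x ∉ S; or x ∈ S ∩ A. In each case x ∈ S ∪ (A ∖ S), so A ∪ (S ∖ A) ⊆ S ∪ (A ∖ S).

Reverse inclusion. Let x ∈ S ∪ (A ∖ S). Then either x ∈ S and x ∉ A; or x ∈ A and x ∉ S; or x ∈ S ∩ A. In each case x ∈ A ∪ (S ∖ A), so S ∪ (A ∖ S) ⊆ A ∪ (S ∖ A).

Both inclusions hold; the sets are equal.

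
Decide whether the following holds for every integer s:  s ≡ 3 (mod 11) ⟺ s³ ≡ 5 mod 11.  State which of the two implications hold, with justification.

(⇒) Suppose s ≡ 3 (mod 11). Write s = 11j + 3. Then (11j + 3)³ = 1331j³ + 1089j² + 297j + 27 = 11(121j³ + 99j² + 27j + 2) + 5, so s³ ≡ 5 (mod 11).

(⇐) Conversely, suppose s³ ≡ 5 (mod 11). The only residue r in {0, …, 10} with r³ ≡ 5 (mod 11) is r = 3, so s ≡ 3 (mod 11).

The biconditional holds.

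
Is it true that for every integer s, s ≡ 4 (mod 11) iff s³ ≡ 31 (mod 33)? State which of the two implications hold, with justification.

(⟸) The residues r modulo 33 with r³ ≡ 31 (mod 33) are exactly {4}, and each is ≡ 4 (mod 11).

(⟹) This fails: take s = 15. Then 15 ≡ 4 (mod 11), but 15³ = 3375 ≡ 9 (mod 33), not 31.

Only the reverse direction holds.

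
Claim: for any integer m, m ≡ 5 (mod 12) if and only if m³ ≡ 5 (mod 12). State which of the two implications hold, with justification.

Forward direction. Suppose m ≡ 5 (mod 12). Write m = 12j + 5. Then (12j + 5)³ = 1728j³ + 2160j² + 900j + 125 = 12(144j³ + 180j² + 75j + 10) + 5, so m³ ≡ 5 (mod 12).

Converse. For the converse, argue contrapositively. If m ≢ 5 (mod 12), then m is congruent to one of 0, 1, 2, 3, 4, 6, 7, 8, 9, 10, 11 modulo 12, and these give m³ ≡ 0, 1, 8, 3, 4, 0, 7, 8, 9, 4, 11 respectively — never 5.

The biconditional holds.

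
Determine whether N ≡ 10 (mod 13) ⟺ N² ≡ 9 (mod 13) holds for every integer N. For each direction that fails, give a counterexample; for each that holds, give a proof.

Only the forward direction holds.

(⇒) Suppose N ≡ 10 (mod 13). Write N = 13j + 10. Then (13j + 10)² = 169j² + 260j + 100 = 13(13j² + 20j + 7) + 9, so N² ≡ 9 (mod 13).

(⇐) This fails: take N = 3. Then 3² = 9 ≡ 9 (mod 13), yet 3 ≡ 3 (mod 13), not 10.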